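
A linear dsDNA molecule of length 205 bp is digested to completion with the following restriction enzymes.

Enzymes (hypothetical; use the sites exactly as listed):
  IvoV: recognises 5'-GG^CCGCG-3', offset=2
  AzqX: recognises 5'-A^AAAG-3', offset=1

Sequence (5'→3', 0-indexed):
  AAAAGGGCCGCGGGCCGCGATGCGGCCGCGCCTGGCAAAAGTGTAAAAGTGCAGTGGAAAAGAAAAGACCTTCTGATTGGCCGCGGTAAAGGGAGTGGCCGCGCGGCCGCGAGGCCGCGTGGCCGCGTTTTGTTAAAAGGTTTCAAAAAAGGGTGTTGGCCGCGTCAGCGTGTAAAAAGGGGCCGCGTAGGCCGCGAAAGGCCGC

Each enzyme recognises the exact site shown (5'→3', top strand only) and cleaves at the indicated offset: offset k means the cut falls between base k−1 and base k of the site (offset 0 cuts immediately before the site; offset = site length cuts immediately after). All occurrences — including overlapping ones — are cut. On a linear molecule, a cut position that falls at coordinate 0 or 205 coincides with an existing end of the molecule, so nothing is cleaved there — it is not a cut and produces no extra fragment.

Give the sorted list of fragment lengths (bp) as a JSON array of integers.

[1,5,6,7,7,8,8,8,8,9,11,12,12,12,13,13,14,16,17,18]

Per-enzyme occurrences:
  IvoV (GGCCGCG, off=2): starts [5, 12, 23, 78, 96, 104, 112, 120, 157, 180, 189] → cuts [7, 14, 25, 80, 98, 106, 114, 122, 159, 182, 191]
  AzqX (AAAAG, off=1): starts [0, 36, 44, 57, 62, 134, 146, 174] → cuts [1, 37, 45, 58, 63, 135, 147, 175]

All cut coordinates (distinct, sorted): [1, 7, 14, 25, 37, 45, 58, 63, 80, 98, 106, 114, 122, 135, 147, 159, 175, 182, 191]

Fragments:
  [0,1): 1 bp
  [1,7): 6 bp
  [7,14): 7 bp
  [14,25): 11 bp
  [25,37): 12 bp
  [37,45): 8 bp
  [45,58): 13 bp
  [58,63): 5 bp
  [63,80): 17 bp
  [80,98): 18 bp
  [98,106): 8 bp
  [106,114): 8 bp
  [114,122): 8 bp
  [122,135): 13 bp
  [135,147): 12 bp
  [147,159): 12 bp
  [159,175): 16 bp
  [175,182): 7 bp
  [182,191): 9 bp
  [191,205): 14 bp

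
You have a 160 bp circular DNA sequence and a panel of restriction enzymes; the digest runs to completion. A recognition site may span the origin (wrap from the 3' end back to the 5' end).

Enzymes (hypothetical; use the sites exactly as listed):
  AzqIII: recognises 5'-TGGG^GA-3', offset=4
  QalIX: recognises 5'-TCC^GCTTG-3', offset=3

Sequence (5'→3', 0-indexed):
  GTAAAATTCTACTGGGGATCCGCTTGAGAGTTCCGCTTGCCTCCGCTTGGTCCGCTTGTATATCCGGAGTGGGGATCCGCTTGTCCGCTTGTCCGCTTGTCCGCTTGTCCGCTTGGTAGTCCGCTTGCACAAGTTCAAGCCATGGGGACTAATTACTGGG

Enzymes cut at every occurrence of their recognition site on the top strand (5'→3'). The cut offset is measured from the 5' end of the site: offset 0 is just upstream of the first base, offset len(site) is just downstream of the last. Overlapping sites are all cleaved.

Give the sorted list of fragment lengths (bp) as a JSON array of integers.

Site scan:
  AzqIII TGGGGA/4: at [12, 69, 142] ⇒ [16, 73, 146]
  QalIX TCCGCTTG/3: at [18, 31, 41, 50, 75, 83, 91, 99, 107, 119] ⇒ [21, 34, 44, 53, 78, 86, 94, 102, 110, 122]

Pooled cuts: [16, 21, 34, 44, 53, 73, 78, 86, 94, 102, 110, 122, 146]

Fragments:
  16→21: 5 bp
  21→34: 13 bp
  34→44: 10 bp
  44→53: 9 bp
  53→73: 20 bp
  73→78: 5 bp
  78→86: 8 bp
  86→94: 8 bp
  94→102: 8 bp
  102→110: 8 bp
  110→122: 12 bp
  122→146: 24 bp
  146→16 (wrap): 160-146+16 = 30 bp

[5,5,8,8,8,8,9,10,12,13,20,24,30]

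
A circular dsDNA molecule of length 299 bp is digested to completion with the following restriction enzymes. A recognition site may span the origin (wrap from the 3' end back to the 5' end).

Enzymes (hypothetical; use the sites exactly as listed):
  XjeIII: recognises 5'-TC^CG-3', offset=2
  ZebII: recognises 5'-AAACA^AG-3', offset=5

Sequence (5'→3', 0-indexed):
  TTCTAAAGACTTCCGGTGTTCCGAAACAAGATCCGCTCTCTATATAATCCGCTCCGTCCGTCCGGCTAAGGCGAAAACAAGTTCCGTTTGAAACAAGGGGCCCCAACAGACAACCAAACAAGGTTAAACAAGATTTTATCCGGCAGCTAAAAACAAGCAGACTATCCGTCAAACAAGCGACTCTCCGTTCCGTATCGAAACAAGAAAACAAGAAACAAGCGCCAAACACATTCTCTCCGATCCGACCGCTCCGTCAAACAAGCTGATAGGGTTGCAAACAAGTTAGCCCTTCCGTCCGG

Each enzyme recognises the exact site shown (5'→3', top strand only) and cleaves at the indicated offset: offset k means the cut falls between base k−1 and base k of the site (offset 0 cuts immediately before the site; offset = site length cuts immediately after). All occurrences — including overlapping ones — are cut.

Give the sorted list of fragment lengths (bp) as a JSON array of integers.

Per-enzyme occurrences:
  XjeIII TCCG/2: at [11, 19, 31, 47, 52, 56, 60, 82, 138, 164, 183, 188, 235, 240, 249, 290, 294] ⇒ [13, 21, 33, 49, 54, 58, 62, 84, 140, 166, 185, 190, 237, 242, 251, 292, 296]
  ZebII AAACAAG/5: at [23, 74, 90, 115, 125, 150, 170, 197, 205, 212, 255, 275] ⇒ [28, 79, 95, 120, 130, 155, 175, 202, 210, 217, 260, 280]

Pooled cuts: [13, 21, 28, 33, 49, 54, 58, 62, 79, 84, 95, 120, 130, 140, 155, 166, 175, 185, 190, 202, 210, 217, 237, 242, 251, 260, 280, 292, 296]

Fragments:
  13→21: 8 bp
  21→28: 7 bp
  28→33: 5 bp
  33→49: 16 bp
  49→54: 5 bp
  54→58: 4 bp
  58→62: 4 bp
  62→79: 17 bp
  79→84: 5 bp
  84→95: 11 bp
  95→120: 25 bp
  120→130: 10 bp
  130→140: 10 bp
  140→155: 15 bp
  155→166: 11 bp
  166→175: 9 bp
  175→185: 10 bp
  185→190: 5 bp
  190→202: 12 bp
  202→210: 8 bp
  210→217: 7 bp
  217→237: 20 bp
  237→242: 5 bp
  242→251: 9 bp
  251→260: 9 bp
  260→280: 20 bp
  280→292: 12 bp
  292→296: 4 bp
  296→13 (wrap): 299-296+13 = 16 bp

[4,4,4,5,5,5,5,5,7,7,8,8,9,9,9,10,10,10,11,11,12,12,15,16,16,17,20,20,25]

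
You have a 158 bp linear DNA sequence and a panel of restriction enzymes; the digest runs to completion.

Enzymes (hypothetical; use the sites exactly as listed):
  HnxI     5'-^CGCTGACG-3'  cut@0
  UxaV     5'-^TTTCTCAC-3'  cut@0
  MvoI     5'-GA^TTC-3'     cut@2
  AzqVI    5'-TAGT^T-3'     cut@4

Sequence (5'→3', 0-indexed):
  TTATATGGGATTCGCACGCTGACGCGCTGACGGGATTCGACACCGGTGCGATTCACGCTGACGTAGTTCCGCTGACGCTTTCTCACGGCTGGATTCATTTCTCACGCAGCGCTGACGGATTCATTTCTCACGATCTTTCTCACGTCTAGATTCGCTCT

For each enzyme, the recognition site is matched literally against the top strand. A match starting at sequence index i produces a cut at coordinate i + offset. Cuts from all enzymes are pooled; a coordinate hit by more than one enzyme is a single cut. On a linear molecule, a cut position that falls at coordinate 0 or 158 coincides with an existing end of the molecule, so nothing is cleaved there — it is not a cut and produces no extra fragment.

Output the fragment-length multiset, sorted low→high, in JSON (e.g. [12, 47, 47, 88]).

[2,4,4,4,6,8,8,9,10,10,11,12,12,12,15,15,16]

Per-enzyme occurrences:
  HnxI CGCTGACG/0: at [16, 24, 55, 69, 109] ⇒ [16, 24, 55, 69, 109]
  UxaV TTTCTCAC/0: at [78, 97, 123, 135] ⇒ [78, 97, 123, 135]
  MvoI GATTC/2: at [8, 33, 49, 91, 117, 148] ⇒ [10, 35, 51, 93, 119, 150]
  AzqVI TAGTT/4: at [63] ⇒ [67]

All cut coordinates (distinct, sorted): [10, 16, 24, 35, 51, 55, 67, 69, 78, 93, 97, 109, 119, 123, 135, 150]

Fragments:
  [0,10): 10 bp
  [10,16): 6 bp
  [16,24): 8 bp
  [24,35): 11 bp
  [35,51): 16 bp
  [51,55): 4 bp
  [55,67): 12 bp
  [67,69): 2 bp
  [69,78): 9 bp
  [78,93): 15 bp
  [93,97): 4 bp
  [97,109): 12 bp
  [109,119): 10 bp
  [119,123): 4 bp
  [123,135): 12 bp
  [135,150): 15 bp
  [150,158): 8 bp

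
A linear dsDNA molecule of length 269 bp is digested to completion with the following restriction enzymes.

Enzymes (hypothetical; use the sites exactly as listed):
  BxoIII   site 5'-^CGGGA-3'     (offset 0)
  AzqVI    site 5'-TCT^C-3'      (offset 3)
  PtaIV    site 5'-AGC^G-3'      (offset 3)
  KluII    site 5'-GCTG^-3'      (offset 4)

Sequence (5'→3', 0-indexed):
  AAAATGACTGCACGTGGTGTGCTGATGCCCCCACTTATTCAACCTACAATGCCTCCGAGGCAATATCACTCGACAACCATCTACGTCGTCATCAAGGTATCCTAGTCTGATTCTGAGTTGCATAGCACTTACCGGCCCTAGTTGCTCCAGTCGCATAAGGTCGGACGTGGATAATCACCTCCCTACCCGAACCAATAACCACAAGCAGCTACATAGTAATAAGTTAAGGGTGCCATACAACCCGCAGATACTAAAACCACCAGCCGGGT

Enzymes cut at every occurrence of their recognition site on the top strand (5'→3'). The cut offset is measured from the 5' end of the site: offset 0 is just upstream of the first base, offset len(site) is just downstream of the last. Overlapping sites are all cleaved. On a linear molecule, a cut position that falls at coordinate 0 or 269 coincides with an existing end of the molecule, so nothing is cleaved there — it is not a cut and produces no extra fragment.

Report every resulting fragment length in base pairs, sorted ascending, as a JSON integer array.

Site scan:
  BxoIII (CGGGA, off=0): no sites
  AzqVI (TCTC, off=3): no sites
  PtaIV (AGCG, off=3): no sites
  KluII (GCTG, off=4): starts [20] → cuts [24]

Pooled cuts: [24]

Fragment lengths:
  [0,24): 24 bp
  [24,269): 245 bp

[24,245]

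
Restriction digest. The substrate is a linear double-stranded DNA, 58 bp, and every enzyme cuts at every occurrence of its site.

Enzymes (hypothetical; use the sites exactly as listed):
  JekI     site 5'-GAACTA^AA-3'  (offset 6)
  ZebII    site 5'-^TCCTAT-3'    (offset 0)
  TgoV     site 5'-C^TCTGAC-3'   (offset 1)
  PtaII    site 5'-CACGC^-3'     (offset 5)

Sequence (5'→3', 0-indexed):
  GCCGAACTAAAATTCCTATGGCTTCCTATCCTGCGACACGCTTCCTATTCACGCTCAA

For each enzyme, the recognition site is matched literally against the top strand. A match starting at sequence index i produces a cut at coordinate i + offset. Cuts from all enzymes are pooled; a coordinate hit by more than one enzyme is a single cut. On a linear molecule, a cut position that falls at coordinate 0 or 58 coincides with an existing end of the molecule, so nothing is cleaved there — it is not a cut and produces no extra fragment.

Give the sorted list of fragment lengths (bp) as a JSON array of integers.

[1,4,4,9,10,12,18]

Site scan:
  JekI (GAACTAAA, off=6): starts [3] → cuts [9]
  ZebII (TCCTAT, off=0): starts [13, 23, 42] → cuts [13, 23, 42]
  TgoV (CTCTGAC, off=1): no sites
  PtaII (CACGC, off=5): starts [36, 49] → cuts [41, 54]

All cut coordinates (distinct, sorted): [9, 13, 23, 41, 42, 54]

Fragments:
  [0,9): 9 bp
  [9,13): 4 bp
  [13,23): 10 bp
  [23,41): 18 bp
  [41,42): 1 bp
  [42,54): 12 bp
  [54,58): 4 bp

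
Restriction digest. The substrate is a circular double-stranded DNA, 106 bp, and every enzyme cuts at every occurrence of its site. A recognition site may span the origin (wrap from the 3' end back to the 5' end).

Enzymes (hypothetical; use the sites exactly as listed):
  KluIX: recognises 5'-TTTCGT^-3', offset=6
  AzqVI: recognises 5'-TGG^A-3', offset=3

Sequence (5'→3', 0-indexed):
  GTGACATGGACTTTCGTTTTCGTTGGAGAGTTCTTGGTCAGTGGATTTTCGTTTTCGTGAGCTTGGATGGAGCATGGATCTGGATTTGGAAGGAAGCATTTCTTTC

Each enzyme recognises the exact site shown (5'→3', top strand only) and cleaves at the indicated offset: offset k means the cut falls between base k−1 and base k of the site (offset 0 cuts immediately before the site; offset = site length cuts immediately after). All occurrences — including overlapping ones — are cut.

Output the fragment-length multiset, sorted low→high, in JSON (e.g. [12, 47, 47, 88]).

Scan for sites:
  KluIX TTTCGT/6: at [11, 17, 46, 52, 102] ⇒ [2, 17, 23, 52, 58]
  AzqVI TGGA/3: at [6, 23, 41, 63, 67, 74, 80, 86] ⇒ [9, 26, 44, 66, 70, 77, 83, 89]

Pooled cuts: [2, 9, 17, 23, 26, 44, 52, 58, 66, 70, 77, 83, 89]

Fragments:
  2→9: 7 bp
  9→17: 8 bp
  17→23: 6 bp
  23→26: 3 bp
  26→44: 18 bp
  44→52: 8 bp
  52→58: 6 bp
  58→66: 8 bp
  66→70: 4 bp
  70→77: 7 bp
  77→83: 6 bp
  83→89: 6 bp
  89→2 (wrap): 106-89+2 = 19 bp

[3,4,6,6,6,6,7,7,8,8,8,18,19]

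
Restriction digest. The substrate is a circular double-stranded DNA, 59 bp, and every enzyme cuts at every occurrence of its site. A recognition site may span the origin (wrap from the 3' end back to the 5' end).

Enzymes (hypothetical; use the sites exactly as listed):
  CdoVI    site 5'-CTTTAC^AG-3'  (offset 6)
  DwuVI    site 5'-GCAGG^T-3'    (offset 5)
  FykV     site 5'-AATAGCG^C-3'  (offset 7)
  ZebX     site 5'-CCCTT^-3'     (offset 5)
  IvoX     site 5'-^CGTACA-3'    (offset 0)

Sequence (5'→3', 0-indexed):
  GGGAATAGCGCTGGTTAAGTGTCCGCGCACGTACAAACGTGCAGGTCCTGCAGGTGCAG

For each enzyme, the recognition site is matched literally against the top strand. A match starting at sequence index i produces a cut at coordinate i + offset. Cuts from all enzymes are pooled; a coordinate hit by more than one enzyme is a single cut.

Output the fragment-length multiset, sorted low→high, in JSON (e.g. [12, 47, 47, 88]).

[9,15,16,19]

Site scan:
  CdoVI (CTTTACAG, off=6): no sites
  DwuVI GCAGGT/5: at [40, 49] ⇒ [45, 54]
  FykV AATAGCGC/7: at [3] ⇒ [10]
  ZebX (CCCTT, off=5): no sites
  IvoX CGTACA/0: at [29] ⇒ [29]

All cut coordinates (distinct, sorted): [10, 29, 45, 54]

Fragments:
  10→29: 19 bp
  29→45: 16 bp
  45→54: 9 bp
  54→10 (wrap): 59-54+10 = 15 bp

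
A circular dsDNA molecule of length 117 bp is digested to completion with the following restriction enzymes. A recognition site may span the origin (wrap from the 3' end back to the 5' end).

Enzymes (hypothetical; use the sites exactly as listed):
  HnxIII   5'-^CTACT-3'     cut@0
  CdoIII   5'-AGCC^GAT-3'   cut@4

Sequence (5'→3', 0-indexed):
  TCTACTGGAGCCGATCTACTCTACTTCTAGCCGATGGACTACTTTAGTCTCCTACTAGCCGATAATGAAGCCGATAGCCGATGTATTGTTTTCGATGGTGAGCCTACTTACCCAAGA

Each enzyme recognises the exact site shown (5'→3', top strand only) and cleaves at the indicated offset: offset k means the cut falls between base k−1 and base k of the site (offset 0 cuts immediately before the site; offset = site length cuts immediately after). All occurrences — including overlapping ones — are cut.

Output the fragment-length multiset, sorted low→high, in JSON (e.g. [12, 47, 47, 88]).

[3,5,6,7,9,11,12,12,13,15,24]

Site scan:
  HnxIII CTACT/0: at [1, 15, 20, 38, 51, 103] ⇒ [1, 15, 20, 38, 51, 103]
  CdoIII AGCCGAT/4: at [8, 28, 56, 68, 75] ⇒ [12, 32, 60, 72, 79]

Pooled cuts: [1, 12, 15, 20, 32, 38, 51, 60, 72, 79, 103]

Fragment lengths:
  1→12: 11 bp
  12→15: 3 bp
  15→20: 5 bp
  20→32: 12 bp
  32→38: 6 bp
  38→51: 13 bp
  51→60: 9 bp
  60→72: 12 bp
  72→79: 7 bp
  79→103: 24 bp
  103→1 (wrap): 117-103+1 = 15 bp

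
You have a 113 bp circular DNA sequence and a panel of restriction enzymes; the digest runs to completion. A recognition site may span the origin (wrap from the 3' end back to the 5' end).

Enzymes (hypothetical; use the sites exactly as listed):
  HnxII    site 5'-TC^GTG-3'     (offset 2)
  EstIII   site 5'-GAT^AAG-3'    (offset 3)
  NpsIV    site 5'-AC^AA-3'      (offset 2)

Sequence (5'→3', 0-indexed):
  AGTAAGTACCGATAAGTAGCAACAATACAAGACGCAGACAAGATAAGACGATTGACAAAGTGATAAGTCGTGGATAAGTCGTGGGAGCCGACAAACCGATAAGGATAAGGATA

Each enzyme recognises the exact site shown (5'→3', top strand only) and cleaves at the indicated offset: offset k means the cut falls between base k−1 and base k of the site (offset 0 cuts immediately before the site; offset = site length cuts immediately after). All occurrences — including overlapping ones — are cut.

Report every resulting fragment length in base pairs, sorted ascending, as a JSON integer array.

Per-enzyme occurrences:
  HnxII TCGTG/2: at [67, 78] ⇒ [69, 80]
  EstIII GATAAG/3: at [10, 41, 61, 72, 97, 103, 109] ⇒ [13, 44, 64, 75, 100, 106, 112]
  NpsIV ACAA/2: at [21, 26, 37, 54, 90] ⇒ [23, 28, 39, 56, 92]

Pooled cuts: [13, 23, 28, 39, 44, 56, 64, 69, 75, 80, 92, 100, 106, 112]

Fragment lengths:
  13→23: 10 bp
  23→28: 5 bp
  28→39: 11 bp
  39→44: 5 bp
  44→56: 12 bp
  56→64: 8 bp
  64→69: 5 bp
  69→75: 6 bp
  75→80: 5 bp
  80→92: 12 bp
  92→100: 8 bp
  100→106: 6 bp
  106→112: 6 bp
  112→13 (wrap): 113-112+13 = 14 bp

[5,5,5,5,6,6,6,8,8,10,11,12,12,14]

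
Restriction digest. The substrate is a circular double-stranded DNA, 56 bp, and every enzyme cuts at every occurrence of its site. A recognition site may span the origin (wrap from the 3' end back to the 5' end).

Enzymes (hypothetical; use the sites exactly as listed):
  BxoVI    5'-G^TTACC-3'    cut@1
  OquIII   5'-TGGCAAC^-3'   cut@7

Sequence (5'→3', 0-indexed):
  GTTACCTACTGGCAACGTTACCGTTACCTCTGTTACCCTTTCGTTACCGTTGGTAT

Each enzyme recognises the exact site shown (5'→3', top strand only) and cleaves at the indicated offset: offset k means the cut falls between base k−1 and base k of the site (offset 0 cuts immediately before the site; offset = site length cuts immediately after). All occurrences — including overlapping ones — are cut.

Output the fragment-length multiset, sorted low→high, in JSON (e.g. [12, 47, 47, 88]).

Per-enzyme occurrences:
  BxoVI GTTACC/1: at [0, 16, 22, 31, 42] ⇒ [1, 17, 23, 32, 43]
  OquIII TGGCAAC/7: at [9] ⇒ [16]

All cut coordinates (distinct, sorted): [1, 16, 17, 23, 32, 43]

Fragments:
  1→16: 15 bp
  16→17: 1 bp
  17→23: 6 bp
  23→32: 9 bp
  32→43: 11 bp
  43→1 (wrap): 56-43+1 = 14 bp

[1,6,9,11,14,15]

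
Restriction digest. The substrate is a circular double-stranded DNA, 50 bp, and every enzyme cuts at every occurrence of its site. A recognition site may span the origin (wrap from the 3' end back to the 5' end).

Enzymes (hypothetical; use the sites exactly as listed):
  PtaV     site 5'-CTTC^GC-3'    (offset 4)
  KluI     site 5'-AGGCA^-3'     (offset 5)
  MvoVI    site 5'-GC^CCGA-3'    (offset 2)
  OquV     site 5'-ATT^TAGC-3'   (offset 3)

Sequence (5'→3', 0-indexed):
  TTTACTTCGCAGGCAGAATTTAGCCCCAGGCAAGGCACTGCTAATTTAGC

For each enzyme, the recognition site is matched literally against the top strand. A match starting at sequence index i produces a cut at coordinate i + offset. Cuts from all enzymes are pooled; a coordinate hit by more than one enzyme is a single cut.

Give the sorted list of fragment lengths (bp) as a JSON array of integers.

[5,5,7,9,12,12]

Per-enzyme occurrences:
  PtaV (CTTCGC, off=4): starts [4] → cuts [8]
  KluI (AGGCA, off=5): starts [10, 27, 32] → cuts [15, 32, 37]
  MvoVI (GCCCGA, off=2): no sites
  OquV (ATTTAGC, off=3): starts [17, 43] → cuts [20, 46]

Pooled cuts: [8, 15, 20, 32, 37, 46]

Fragments:
  8→15: 7 bp
  15→20: 5 bp
  20→32: 12 bp
  32→37: 5 bp
  37→46: 9 bp
  46→8 (wrap): 50-46+8 = 12 bp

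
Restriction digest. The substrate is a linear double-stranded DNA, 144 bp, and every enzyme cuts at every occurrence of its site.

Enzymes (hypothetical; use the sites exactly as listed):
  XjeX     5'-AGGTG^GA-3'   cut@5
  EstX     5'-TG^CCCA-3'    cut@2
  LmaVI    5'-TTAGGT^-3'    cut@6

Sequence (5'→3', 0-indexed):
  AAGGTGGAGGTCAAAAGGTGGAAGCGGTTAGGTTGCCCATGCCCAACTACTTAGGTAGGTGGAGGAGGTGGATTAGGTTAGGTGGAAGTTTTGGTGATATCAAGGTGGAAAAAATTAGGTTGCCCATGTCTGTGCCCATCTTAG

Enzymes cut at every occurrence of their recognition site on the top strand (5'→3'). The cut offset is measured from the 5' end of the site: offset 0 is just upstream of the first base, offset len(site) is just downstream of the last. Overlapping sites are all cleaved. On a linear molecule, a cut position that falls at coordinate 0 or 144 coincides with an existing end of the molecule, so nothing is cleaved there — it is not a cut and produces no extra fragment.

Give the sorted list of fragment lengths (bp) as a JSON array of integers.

[1,2,2,5,5,6,6,8,9,10,12,13,13,14,15,23]

Per-enzyme occurrences:
  XjeX (AGGTGGA, off=5): starts [1, 15, 56, 65, 79, 102] → cuts [6, 20, 61, 70, 84, 107]
  EstX (TGCCCA, off=2): starts [33, 39, 120, 132] → cuts [35, 41, 122, 134]
  LmaVI (TTAGGT, off=6): starts [27, 50, 72, 77, 114] → cuts [33, 56, 78, 83, 120]

All cut coordinates (distinct, sorted): [6, 20, 33, 35, 41, 56, 61, 70, 78, 83, 84, 107, 120, 122, 134]

Fragment lengths:
  [0,6): 6 bp
  [6,20): 14 bp
  [20,33): 13 bp
  [33,35): 2 bp
  [35,41): 6 bp
  [41,56): 15 bp
  [56,61): 5 bp
  [61,70): 9 bp
  [70,78): 8 bp
  [78,83): 5 bp
  [83,84): 1 bp
  [84,107): 23 bp
  [107,120): 13 bp
  [120,122): 2 bp
  [122,134): 12 bp
  [134,144): 10 bp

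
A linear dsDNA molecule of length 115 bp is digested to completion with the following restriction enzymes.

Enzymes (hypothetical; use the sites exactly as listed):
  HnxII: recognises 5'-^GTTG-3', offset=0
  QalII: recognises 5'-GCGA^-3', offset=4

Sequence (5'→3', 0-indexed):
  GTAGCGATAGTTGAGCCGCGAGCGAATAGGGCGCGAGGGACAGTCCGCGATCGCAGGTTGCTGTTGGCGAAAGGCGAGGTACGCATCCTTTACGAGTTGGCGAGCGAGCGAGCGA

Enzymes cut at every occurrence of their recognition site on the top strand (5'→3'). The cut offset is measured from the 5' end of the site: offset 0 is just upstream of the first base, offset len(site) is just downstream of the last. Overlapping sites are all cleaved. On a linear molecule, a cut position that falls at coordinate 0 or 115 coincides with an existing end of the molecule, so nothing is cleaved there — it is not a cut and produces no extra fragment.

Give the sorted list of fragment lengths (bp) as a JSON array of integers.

Scan for sites:
  HnxII GTTG/0: at [9, 56, 62, 95] ⇒ [9, 56, 62, 95]
  QalII GCGA/4: at [3, 17, 21, 32, 46, 66, 73, 99, 103, 107, 111] ⇒ [7, 21, 25, 36, 50, 70, 77, 103, 107, 111] (position 115 is a terminus of the linear molecule — no cut)

Pooled cuts: [7, 9, 21, 25, 36, 50, 56, 62, 70, 77, 95, 103, 107, 111]

Fragment lengths:
  [0,7): 7 bp
  [7,9): 2 bp
  [9,21): 12 bp
  [21,25): 4 bp
  [25,36): 11 bp
  [36,50): 14 bp
  [50,56): 6 bp
  [56,62): 6 bp
  [62,70): 8 bp
  [70,77): 7 bp
  [77,95): 18 bp
  [95,103): 8 bp
  [103,107): 4 bp
  [107,111): 4 bp
  [111,115): 4 bp

[2,4,4,4,4,6,6,7,7,8,8,11,12,14,18]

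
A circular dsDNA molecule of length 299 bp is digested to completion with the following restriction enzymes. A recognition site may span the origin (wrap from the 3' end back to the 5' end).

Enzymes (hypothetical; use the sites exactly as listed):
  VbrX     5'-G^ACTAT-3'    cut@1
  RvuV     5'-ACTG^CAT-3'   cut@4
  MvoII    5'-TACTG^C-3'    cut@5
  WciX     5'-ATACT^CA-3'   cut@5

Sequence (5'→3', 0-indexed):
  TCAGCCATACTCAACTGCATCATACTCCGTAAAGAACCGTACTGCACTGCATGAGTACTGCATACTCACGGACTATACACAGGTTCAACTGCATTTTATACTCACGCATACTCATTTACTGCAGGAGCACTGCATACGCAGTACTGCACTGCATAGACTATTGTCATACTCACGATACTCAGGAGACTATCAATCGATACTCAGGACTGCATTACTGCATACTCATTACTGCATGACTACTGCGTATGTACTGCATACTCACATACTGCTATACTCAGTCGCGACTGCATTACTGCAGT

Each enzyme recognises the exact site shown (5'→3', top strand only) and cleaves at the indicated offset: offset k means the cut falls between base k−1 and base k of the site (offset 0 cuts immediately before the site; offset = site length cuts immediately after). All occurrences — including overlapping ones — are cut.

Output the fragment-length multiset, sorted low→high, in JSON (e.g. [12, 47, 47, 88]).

[5,5,5,5,6,6,6,6,6,7,8,8,8,8,9,9,9,10,11,11,11,11,11,12,14,14,15,16,20,27]

Per-enzyme occurrences:
  VbrX GACTAT/1: at [70, 155, 184] ⇒ [71, 156, 185]
  RvuV ACTGCAT/4: at [13, 45, 56, 87, 128, 147, 205, 213, 227, 249, 283] ⇒ [17, 49, 60, 91, 132, 151, 209, 217, 231, 253, 287]
  MvoII TACTGC/5: at [39, 55, 116, 141, 212, 226, 237, 248, 263, 290] ⇒ [44, 60, 121, 146, 217, 231, 242, 253, 268, 295]
  WciX ATACTCA/5: at [6, 61, 97, 107, 165, 174, 196, 218, 254, 270] ⇒ [11, 66, 102, 112, 170, 179, 201, 223, 259, 275]

Pooled cuts: [11, 17, 44, 49, 60, 66, 71, 91, 102, 112, 121, 132, 146, 151, 156, 170, 179, 185, 201, 209, 217, 223, 231, 242, 253, 259, 268, 275, 287, 295]

Fragment lengths:
  11→17: 6 bp
  17→44: 27 bp
  44→49: 5 bp
  49→60: 11 bp
  60→66: 6 bp
  66→71: 5 bp
  71→91: 20 bp
  91→102: 11 bp
  102→112: 10 bp
  112→121: 9 bp
  121→132: 11 bp
  132→146: 14 bp
  146→151: 5 bp
  151→156: 5 bp
  156→170: 14 bp
  170→179: 9 bp
  179→185: 6 bp
  185→201: 16 bp
  201→209: 8 bp
  209→217: 8 bp
  217→223: 6 bp
  223→231: 8 bp
  231→242: 11 bp
  242→253: 11 bp
  253→259: 6 bp
  259→268: 9 bp
  268→275: 7 bp
  275→287: 12 bp
  287→295: 8 bp
  295→11 (wrap): 299-295+11 = 15 bp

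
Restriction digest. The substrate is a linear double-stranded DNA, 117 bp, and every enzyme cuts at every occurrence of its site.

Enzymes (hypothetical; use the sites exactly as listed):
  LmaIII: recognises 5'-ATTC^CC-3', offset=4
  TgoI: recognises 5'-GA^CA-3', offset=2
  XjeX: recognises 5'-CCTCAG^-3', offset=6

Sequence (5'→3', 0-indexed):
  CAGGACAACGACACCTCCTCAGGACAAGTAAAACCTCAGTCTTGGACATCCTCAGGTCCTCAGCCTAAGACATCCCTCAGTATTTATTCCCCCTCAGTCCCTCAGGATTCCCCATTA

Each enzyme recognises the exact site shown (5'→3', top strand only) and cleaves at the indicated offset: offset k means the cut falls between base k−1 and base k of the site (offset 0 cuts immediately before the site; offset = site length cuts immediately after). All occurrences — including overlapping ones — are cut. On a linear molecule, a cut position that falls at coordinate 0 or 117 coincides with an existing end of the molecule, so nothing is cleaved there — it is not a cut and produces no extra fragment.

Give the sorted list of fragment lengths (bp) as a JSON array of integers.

[2,5,5,6,7,7,7,8,8,8,9,9,10,11,15]

Site scan:
  LmaIII (ATTCCC, off=4): starts [85, 106] → cuts [89, 110]
  TgoI (GACA, off=2): starts [3, 9, 22, 44, 68] → cuts [5, 11, 24, 46, 70]
  XjeX (CCTCAG, off=6): starts [16, 33, 49, 57, 74, 91, 99] → cuts [22, 39, 55, 63, 80, 97, 105]

All cut coordinates (distinct, sorted): [5, 11, 22, 24, 39, 46, 55, 63, 70, 80, 89, 97, 105, 110]

Fragment lengths:
  [0,5): 5 bp
  [5,11): 6 bp
  [11,22): 11 bp
  [22,24): 2 bp
  [24,39): 15 bp
  [39,46): 7 bp
  [46,55): 9 bp
  [55,63): 8 bp
  [63,70): 7 bp
  [70,80): 10 bp
  [80,89): 9 bp
  [89,97): 8 bp
  [97,105): 8 bp
  [105,110): 5 bp
  [110,117): 7 bp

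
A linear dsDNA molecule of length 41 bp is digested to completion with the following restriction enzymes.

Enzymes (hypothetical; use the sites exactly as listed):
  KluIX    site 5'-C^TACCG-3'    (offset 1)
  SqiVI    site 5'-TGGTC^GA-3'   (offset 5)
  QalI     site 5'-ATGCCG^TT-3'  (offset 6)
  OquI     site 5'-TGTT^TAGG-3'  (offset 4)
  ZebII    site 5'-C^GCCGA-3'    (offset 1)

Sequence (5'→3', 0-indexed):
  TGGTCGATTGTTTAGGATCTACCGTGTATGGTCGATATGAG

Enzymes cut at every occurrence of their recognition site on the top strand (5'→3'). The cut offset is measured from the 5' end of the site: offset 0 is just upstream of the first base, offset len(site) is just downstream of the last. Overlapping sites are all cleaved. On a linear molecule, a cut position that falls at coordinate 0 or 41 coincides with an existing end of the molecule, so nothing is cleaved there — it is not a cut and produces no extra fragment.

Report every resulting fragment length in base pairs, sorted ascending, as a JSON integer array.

[5,7,7,8,14]

Scan for sites:
  KluIX CTACCG/1: at [18] ⇒ [19]
  SqiVI TGGTCGA/5: at [0, 28] ⇒ [5, 33]
  QalI (ATGCCGTT, off=6): no sites
  OquI TGTTTAGG/4: at [8] ⇒ [12]
  ZebII (CGCCGA, off=1): no sites

All cut coordinates (distinct, sorted): [5, 12, 19, 33]

Fragment lengths:
  [0,5): 5 bp
  [5,12): 7 bp
  [12,19): 7 bp
  [19,33): 14 bp
  [33,41): 8 bp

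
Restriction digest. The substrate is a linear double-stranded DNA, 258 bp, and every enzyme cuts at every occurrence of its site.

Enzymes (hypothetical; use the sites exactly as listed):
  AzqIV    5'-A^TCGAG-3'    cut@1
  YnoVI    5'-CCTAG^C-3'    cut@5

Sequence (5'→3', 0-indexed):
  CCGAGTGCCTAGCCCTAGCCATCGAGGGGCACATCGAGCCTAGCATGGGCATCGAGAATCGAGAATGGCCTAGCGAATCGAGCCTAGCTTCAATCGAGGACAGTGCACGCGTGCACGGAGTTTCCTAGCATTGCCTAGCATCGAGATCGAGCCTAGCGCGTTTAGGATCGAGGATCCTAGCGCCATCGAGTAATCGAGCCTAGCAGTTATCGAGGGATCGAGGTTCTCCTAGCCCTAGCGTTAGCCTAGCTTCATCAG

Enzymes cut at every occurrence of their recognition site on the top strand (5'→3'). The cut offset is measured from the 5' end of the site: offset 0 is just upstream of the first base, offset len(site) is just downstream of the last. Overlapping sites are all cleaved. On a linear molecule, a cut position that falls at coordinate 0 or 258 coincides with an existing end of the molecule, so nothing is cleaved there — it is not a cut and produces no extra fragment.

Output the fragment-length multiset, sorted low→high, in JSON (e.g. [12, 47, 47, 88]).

Scan for sites:
  AzqIV (ATCGAG, off=1): starts [20, 32, 50, 57, 76, 92, 139, 145, 166, 184, 192, 208, 216] → cuts [21, 33, 51, 58, 77, 93, 140, 146, 167, 185, 193, 209, 217]
  YnoVI (CCTAGC, off=5): starts [7, 13, 38, 68, 82, 123, 133, 151, 175, 198, 227, 233, 244] → cuts [12, 18, 43, 73, 87, 128, 138, 156, 180, 203, 232, 238, 249]

Pooled cuts: [12, 18, 21, 33, 43, 51, 58, 73, 77, 87, 93, 128, 138, 140, 146, 156, 167, 180, 185, 193, 203, 209, 217, 232, 238, 249]

Fragment lengths:
  [0,12): 12 bp
  [12,18): 6 bp
  [18,21): 3 bp
  [21,33): 12 bp
  [33,43): 10 bp
  [43,51): 8 bp
  [51,58): 7 bp
  [58,73): 15 bp
  [73,77): 4 bp
  [77,87): 10 bp
  [87,93): 6 bp
  [93,128): 35 bp
  [128,138): 10 bp
  [138,140): 2 bp
  [140,146): 6 bp
  [146,156): 10 bp
  [156,167): 11 bp
  [167,180): 13 bp
  [180,185): 5 bp
  [185,193): 8 bp
  [193,203): 10 bp
  [203,209): 6 bp
  [209,217): 8 bp
  [217,232): 15 bp
  [232,238): 6 bp
  [238,249): 11 bp
  [249,258): 9 bp

[2,3,4,5,6,6,6,6,6,7,8,8,8,9,10,10,10,10,10,11,11,12,12,13,15,15,35]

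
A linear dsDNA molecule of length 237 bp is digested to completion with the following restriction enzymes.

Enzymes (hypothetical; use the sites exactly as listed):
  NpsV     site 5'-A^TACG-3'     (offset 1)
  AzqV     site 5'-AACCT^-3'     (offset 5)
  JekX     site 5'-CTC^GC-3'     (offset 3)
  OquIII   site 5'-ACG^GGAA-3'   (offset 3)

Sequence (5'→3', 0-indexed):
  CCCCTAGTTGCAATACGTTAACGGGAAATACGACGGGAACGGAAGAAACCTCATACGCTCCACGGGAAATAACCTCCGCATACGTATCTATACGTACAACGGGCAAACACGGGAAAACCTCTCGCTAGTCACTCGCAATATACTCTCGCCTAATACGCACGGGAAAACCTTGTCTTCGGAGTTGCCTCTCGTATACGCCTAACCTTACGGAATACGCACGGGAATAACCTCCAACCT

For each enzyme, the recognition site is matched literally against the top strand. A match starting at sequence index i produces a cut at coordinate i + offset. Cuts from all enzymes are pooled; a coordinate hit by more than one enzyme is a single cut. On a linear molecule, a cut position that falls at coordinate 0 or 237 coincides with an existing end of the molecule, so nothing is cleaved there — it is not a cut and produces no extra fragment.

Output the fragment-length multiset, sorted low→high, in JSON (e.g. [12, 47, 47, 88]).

Scan for sites:
  NpsV (ATACG, off=1): starts [12, 27, 52, 79, 89, 152, 192, 211] → cuts [13, 28, 53, 80, 90, 153, 193, 212]
  AzqV (AACCT, off=5): starts [46, 70, 115, 165, 200, 225, 232] → cuts [51, 75, 120, 170, 205, 230] (position 237 is a terminus of the linear molecule — no cut)
  JekX (CTCGC, off=3): starts [120, 131, 144] → cuts [123, 134, 147]
  OquIII (ACGGGAA, off=3): starts [20, 32, 61, 108, 158, 217] → cuts [23, 35, 64, 111, 161, 220]

All cut coordinates (distinct, sorted): [13, 23, 28, 35, 51, 53, 64, 75, 80, 90, 111, 120, 123, 134, 147, 153, 161, 170, 193, 205, 212, 220, 230]

Fragments:
  [0,13): 13 bp
  [13,23): 10 bp
  [23,28): 5 bp
  [28,35): 7 bp
  [35,51): 16 bp
  [51,53): 2 bp
  [53,64): 11 bp
  [64,75): 11 bp
  [75,80): 5 bp
  [80,90): 10 bp
  [90,111): 21 bp
  [111,120): 9 bp
  [120,123): 3 bp
  [123,134): 11 bp
  [134,147): 13 bp
  [147,153): 6 bp
  [153,161): 8 bp
  [161,170): 9 bp
  [170,193): 23 bp
  [193,205): 12 bp
  [205,212): 7 bp
  [212,220): 8 bp
  [220,230): 10 bp
  [230,237): 7 bp

[2,3,5,5,6,7,7,7,8,8,9,9,10,10,10,11,11,11,12,13,13,16,21,23]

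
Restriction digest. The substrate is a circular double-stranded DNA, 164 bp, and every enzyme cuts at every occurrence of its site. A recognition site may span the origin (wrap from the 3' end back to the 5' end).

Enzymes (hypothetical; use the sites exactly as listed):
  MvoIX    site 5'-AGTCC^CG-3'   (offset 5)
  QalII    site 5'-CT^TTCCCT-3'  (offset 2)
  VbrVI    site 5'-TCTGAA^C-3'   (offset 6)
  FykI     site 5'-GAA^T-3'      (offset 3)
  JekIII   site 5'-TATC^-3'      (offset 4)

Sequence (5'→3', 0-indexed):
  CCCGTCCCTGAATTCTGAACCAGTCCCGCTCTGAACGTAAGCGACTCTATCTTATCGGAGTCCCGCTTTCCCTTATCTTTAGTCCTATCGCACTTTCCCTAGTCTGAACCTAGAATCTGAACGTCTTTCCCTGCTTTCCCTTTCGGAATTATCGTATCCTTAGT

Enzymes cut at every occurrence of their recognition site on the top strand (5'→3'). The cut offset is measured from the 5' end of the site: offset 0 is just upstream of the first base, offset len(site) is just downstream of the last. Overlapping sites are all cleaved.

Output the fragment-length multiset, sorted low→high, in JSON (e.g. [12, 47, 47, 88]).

[4,5,5,5,5,5,6,7,7,7,7,8,9,9,10,10,12,13,14,16]

Scan for sites:
  MvoIX (AGTCCCG, off=5): starts [21, 58, 161] → cuts [2, 26, 63]
  QalII (CTTTCCCT, off=2): starts [65, 92, 124, 133] → cuts [67, 94, 126, 135]
  VbrVI (TCTGAAC, off=6): starts [13, 29, 102, 115] → cuts [19, 35, 108, 121]
  FykI (GAAT, off=3): starts [9, 112, 145] → cuts [12, 115, 148]
  JekIII (TATC, off=4): starts [47, 52, 73, 85, 149, 154] → cuts [51, 56, 77, 89, 153, 158]

All cut coordinates (distinct, sorted): [2, 12, 19, 26, 35, 51, 56, 63, 67, 77, 89, 94, 108, 115, 121, 126, 135, 148, 153, 158]

Fragments:
  2→12: 10 bp
  12→19: 7 bp
  19→26: 7 bp
  26→35: 9 bp
  35→51: 16 bp
  51→56: 5 bp
  56→63: 7 bp
  63→67: 4 bp
  67→77: 10 bp
  77→89: 12 bp
  89→94: 5 bp
  94→108: 14 bp
  108→115: 7 bp
  115→121: 6 bp
  121→126: 5 bp
  126→135: 9 bp
  135→148: 13 bp
  148→153: 5 bp
  153→158: 5 bp
  158→2 (wrap): 164-158+2 = 8 bp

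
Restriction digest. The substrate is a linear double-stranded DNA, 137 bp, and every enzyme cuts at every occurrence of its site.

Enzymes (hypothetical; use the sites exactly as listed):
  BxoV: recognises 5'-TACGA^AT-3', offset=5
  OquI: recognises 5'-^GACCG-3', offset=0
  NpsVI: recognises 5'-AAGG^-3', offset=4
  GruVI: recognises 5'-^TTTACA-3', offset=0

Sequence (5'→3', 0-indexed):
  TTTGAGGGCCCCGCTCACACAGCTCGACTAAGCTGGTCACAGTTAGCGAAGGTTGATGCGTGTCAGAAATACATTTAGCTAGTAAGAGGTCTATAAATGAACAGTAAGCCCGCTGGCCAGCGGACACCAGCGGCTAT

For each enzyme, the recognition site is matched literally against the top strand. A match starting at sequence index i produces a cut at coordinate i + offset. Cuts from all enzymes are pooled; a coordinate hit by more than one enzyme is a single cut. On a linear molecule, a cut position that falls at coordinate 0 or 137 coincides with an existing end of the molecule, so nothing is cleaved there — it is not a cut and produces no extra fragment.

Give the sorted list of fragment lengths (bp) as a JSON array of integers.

[52,85]

Scan for sites:
  BxoV (TACGAAT, off=5): no sites
  OquI (GACCG, off=0): no sites
  NpsVI (AAGG, off=4): starts [48] → cuts [52]
  GruVI (TTTACA, off=0): no sites

Pooled cuts: [52]

Fragment lengths:
  [0,52): 52 bp
  [52,137): 85 bp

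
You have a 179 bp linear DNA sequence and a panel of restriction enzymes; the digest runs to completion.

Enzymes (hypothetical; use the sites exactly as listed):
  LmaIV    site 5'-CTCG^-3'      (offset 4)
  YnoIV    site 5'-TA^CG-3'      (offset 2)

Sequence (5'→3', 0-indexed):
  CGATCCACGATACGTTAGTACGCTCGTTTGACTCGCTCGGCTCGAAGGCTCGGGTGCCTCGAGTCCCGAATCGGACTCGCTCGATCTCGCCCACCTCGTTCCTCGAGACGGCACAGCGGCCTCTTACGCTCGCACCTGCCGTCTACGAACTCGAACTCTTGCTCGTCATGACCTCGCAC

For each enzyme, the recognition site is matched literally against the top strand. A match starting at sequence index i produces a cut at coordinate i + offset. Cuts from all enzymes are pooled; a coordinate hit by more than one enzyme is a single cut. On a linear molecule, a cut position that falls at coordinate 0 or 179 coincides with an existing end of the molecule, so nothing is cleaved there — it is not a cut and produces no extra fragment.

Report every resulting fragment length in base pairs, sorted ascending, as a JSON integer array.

Scan for sites:
  LmaIV (CTCG, off=4): starts [22, 31, 35, 40, 48, 57, 75, 79, 85, 94, 101, 128, 149, 161, 172] → cuts [26, 35, 39, 44, 52, 61, 79, 83, 89, 98, 105, 132, 153, 165, 176]
  YnoIV (TACG, off=2): starts [10, 18, 124, 143] → cuts [12, 20, 126, 145]

All cut coordinates (distinct, sorted): [12, 20, 26, 35, 39, 44, 52, 61, 79, 83, 89, 98, 105, 126, 132, 145, 153, 165, 176]

Fragment lengths:
  [0,12): 12 bp
  [12,20): 8 bp
  [20,26): 6 bp
  [26,35): 9 bp
  [35,39): 4 bp
  [39,44): 5 bp
  [44,52): 8 bp
  [52,61): 9 bp
  [61,79): 18 bp
  [79,83): 4 bp
  [83,89): 6 bp
  [89,98): 9 bp
  [98,105): 7 bp
  [105,126): 21 bp
  [126,132): 6 bp
  [132,145): 13 bp
  [145,153): 8 bp
  [153,165): 12 bp
  [165,176): 11 bp
  [176,179): 3 bp

[3,4,4,5,6,6,6,7,8,8,8,9,9,9,11,12,12,13,18,21]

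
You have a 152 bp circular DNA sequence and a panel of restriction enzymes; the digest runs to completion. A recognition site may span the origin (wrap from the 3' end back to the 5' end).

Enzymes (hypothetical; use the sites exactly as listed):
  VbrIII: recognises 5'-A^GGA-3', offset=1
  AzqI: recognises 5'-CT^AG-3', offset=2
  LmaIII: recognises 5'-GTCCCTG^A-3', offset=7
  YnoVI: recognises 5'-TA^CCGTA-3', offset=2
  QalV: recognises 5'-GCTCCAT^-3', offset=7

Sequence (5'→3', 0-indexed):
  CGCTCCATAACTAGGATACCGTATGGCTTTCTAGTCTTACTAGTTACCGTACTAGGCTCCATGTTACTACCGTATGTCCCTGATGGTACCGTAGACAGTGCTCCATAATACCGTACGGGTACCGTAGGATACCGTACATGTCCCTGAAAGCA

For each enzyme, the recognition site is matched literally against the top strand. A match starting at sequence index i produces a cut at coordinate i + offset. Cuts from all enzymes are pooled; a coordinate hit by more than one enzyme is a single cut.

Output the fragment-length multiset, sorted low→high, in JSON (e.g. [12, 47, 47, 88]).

[1,4,4,5,5,5,5,6,7,7,9,9,11,13,14,14,15,18]

Site scan:
  VbrIII (AGGA, off=1): starts [12, 125] → cuts [13, 126]
  AzqI (CTAG, off=2): starts [10, 30, 39, 51] → cuts [12, 32, 41, 53]
  LmaIII (GTCCCTGA, off=7): starts [75, 139] → cuts [82, 146]
  YnoVI (TACCGTA, off=2): starts [16, 44, 67, 86, 108, 119, 129] → cuts [18, 46, 69, 88, 110, 121, 131]
  QalV (GCTCCAT, off=7): starts [1, 55, 99] → cuts [8, 62, 106]

All cut coordinates (distinct, sorted): [8, 12, 13, 18, 32, 41, 46, 53, 62, 69, 82, 88, 106, 110, 121, 126, 131, 146]

Fragment lengths:
  8→12: 4 bp
  12→13: 1 bp
  13→18: 5 bp
  18→32: 14 bp
  32→41: 9 bp
  41→46: 5 bp
  46→53: 7 bp
  53→62: 9 bp
  62→69: 7 bp
  69→82: 13 bp
  82→88: 6 bp
  88→106: 18 bp
  106→110: 4 bp
  110→121: 11 bp
  121→126: 5 bp
  126→131: 5 bp
  131→146: 15 bp
  146→8 (wrap): 152-146+8 = 14 bp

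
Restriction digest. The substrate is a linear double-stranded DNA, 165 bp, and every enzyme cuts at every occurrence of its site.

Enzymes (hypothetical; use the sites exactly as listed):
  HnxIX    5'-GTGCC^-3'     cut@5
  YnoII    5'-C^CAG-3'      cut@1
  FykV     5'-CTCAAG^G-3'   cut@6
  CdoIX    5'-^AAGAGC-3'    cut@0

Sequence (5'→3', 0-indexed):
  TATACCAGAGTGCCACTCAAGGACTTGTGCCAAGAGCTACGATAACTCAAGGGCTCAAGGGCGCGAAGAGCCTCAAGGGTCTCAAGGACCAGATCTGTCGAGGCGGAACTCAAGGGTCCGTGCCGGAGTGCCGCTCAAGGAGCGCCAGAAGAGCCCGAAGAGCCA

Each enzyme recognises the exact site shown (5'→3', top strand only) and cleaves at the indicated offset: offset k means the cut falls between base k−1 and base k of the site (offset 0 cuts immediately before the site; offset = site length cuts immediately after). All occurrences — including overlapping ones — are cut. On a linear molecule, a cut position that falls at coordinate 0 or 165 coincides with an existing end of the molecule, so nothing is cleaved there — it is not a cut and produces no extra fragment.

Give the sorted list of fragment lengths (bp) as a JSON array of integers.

[3,3,5,6,6,7,7,8,8,8,9,9,9,10,10,12,20,25]

Scan for sites:
  HnxIX (GTGCC, off=5): starts [9, 26, 119, 127] → cuts [14, 31, 124, 132]
  YnoII (CCAG, off=1): starts [4, 88, 144] → cuts [5, 89, 145]
  FykV (CTCAAGG, off=6): starts [15, 45, 53, 71, 80, 108, 133] → cuts [21, 51, 59, 77, 86, 114, 139]
  CdoIX (AAGAGC, off=0): starts [31, 65, 148, 157] → cuts [31, 65, 148, 157]

Pooled cuts: [5, 14, 21, 31, 51, 59, 65, 77, 86, 89, 114, 124, 132, 139, 145, 148, 157]

Fragments:
  [0,5): 5 bp
  [5,14): 9 bp
  [14,21): 7 bp
  [21,31): 10 bp
  [31,51): 20 bp
  [51,59): 8 bp
  [59,65): 6 bp
  [65,77): 12 bp
  [77,86): 9 bp
  [86,89): 3 bp
  [89,114): 25 bp
  [114,124): 10 bp
  [124,132): 8 bp
  [132,139): 7 bp
  [139,145): 6 bp
  [145,148): 3 bp
  [148,157): 9 bp
  [157,165): 8 bp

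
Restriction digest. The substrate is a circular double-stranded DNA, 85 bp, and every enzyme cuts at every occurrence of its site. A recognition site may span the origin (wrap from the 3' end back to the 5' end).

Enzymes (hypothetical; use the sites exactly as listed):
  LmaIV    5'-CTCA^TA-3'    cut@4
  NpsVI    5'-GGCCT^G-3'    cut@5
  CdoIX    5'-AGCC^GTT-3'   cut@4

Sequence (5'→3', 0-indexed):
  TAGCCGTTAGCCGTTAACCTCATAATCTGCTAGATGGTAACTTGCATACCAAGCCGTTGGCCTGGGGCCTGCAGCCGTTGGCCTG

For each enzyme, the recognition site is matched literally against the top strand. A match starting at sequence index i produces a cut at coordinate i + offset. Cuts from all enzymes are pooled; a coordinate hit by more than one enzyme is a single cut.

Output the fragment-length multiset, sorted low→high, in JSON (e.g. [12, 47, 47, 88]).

Site scan:
  LmaIV (CTCATA, off=4): starts [18] → cuts [22]
  NpsVI (GGCCTG, off=5): starts [58, 65, 79] → cuts [63, 70, 84]
  CdoIX (AGCCGTT, off=4): starts [1, 8, 51, 72] → cuts [5, 12, 55, 76]

All cut coordinates (distinct, sorted): [5, 12, 22, 55, 63, 70, 76, 84]

Fragments:
  5→12: 7 bp
  12→22: 10 bp
  22→55: 33 bp
  55→63: 8 bp
  63→70: 7 bp
  70→76: 6 bp
  76→84: 8 bp
  84→5 (wrap): 85-84+5 = 6 bp

[6,6,7,7,8,8,10,33]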